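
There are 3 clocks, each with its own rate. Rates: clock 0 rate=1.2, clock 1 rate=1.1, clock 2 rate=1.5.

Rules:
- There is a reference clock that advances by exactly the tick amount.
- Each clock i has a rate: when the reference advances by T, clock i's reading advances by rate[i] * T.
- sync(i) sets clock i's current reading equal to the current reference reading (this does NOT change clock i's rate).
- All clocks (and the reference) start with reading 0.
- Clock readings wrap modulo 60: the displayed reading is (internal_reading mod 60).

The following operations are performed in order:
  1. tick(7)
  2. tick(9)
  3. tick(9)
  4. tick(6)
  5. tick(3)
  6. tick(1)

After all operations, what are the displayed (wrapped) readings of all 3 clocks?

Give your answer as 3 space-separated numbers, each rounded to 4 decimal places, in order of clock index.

After op 1 tick(7): ref=7.0000 raw=[8.4000 7.7000 10.5000]
After op 2 tick(9): ref=16.0000 raw=[19.2000 17.6000 24.0000]
After op 3 tick(9): ref=25.0000 raw=[30.0000 27.5000 37.5000]
After op 4 tick(6): ref=31.0000 raw=[37.2000 34.1000 46.5000]
After op 5 tick(3): ref=34.0000 raw=[40.8000 37.4000 51.0000]
After op 6 tick(1): ref=35.0000 raw=[42.0000 38.5000 52.5000]
Wrap final raw readings (mod 60): 42.0000 mod 60 = 42.0000; 38.5000 mod 60 = 38.5000; 52.5000 mod 60 = 52.5000

Answer: 42.0000 38.5000 52.5000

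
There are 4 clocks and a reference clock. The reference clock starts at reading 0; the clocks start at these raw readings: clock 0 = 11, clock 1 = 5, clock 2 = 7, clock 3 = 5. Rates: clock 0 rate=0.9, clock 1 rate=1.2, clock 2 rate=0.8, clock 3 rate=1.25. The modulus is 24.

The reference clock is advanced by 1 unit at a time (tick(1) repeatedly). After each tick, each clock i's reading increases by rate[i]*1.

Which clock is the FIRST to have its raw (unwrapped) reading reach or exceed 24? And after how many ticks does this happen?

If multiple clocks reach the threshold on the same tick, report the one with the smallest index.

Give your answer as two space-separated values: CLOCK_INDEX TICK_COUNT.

Answer: 0 15

Derivation:
clock 0: start=11, rate=0.9, needs 24-11 = 13; ticks = ceil(13/0.9) = ceil(14.4444) = 15; reading at tick 15 = 11 + 0.9*15 = 24.5000
clock 1: start=5, rate=1.2, needs 24-5 = 19; ticks = ceil(19/1.2) = ceil(15.8333) = 16; reading at tick 16 = 5 + 1.2*16 = 24.2000
clock 2: start=7, rate=0.8, needs 24-7 = 17; ticks = ceil(17/0.8) = ceil(21.2500) = 22; reading at tick 22 = 7 + 0.8*22 = 24.6000
clock 3: start=5, rate=1.25, needs 24-5 = 19; ticks = ceil(19/1.25) = ceil(15.2000) = 16; reading at tick 16 = 5 + 1.25*16 = 25.0000
Minimum tick count = 15; winners = [0]; smallest index = 0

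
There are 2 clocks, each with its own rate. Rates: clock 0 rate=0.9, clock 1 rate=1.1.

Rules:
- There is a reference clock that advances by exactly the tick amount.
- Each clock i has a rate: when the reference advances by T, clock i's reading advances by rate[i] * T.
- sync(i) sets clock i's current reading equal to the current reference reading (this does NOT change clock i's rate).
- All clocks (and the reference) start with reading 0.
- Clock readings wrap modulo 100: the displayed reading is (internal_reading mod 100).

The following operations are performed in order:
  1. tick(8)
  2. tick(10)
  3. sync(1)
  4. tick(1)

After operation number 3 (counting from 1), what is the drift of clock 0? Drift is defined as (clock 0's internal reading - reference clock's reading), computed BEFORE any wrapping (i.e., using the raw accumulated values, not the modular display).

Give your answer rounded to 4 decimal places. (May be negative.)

After op 1 tick(8): ref=8.0000 raw=[7.2000 8.8000]
After op 2 tick(10): ref=18.0000 raw=[16.2000 19.8000]
After op 3 sync(1): ref=18.0000 raw=[16.2000 18.0000]
Drift of clock 0 after op 3: 16.2000 - 18.0000 = -1.8000

Answer: -1.8000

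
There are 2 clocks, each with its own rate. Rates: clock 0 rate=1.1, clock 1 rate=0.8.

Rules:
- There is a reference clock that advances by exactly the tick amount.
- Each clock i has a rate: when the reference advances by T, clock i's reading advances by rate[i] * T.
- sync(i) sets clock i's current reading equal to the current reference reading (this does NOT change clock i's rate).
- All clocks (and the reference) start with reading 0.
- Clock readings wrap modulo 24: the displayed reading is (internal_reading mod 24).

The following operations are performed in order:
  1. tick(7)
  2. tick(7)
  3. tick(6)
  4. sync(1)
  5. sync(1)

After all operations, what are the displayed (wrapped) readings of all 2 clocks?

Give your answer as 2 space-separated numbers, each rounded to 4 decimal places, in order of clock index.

Answer: 22.0000 20.0000

Derivation:
After op 1 tick(7): ref=7.0000 raw=[7.7000 5.6000]
After op 2 tick(7): ref=14.0000 raw=[15.4000 11.2000]
After op 3 tick(6): ref=20.0000 raw=[22.0000 16.0000]
After op 4 sync(1): ref=20.0000 raw=[22.0000 20.0000]
After op 5 sync(1): ref=20.0000 raw=[22.0000 20.0000]
Wrap final raw readings (mod 24): 22.0000 mod 24 = 22.0000; 20.0000 mod 24 = 20.0000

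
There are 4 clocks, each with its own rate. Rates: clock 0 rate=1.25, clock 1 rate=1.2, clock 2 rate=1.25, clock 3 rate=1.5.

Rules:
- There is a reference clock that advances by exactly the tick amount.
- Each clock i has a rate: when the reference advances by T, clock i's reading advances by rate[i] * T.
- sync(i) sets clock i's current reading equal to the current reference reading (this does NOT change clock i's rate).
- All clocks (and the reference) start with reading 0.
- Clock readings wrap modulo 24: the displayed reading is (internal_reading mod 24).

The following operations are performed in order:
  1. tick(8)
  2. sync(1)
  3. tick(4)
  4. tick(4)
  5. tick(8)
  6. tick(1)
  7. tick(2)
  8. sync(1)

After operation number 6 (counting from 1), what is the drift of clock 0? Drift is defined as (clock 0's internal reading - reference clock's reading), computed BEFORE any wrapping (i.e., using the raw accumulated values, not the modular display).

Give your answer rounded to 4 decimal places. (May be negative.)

After op 1 tick(8): ref=8.0000 raw=[10.0000 9.6000 10.0000 12.0000]
After op 2 sync(1): ref=8.0000 raw=[10.0000 8.0000 10.0000 12.0000]
After op 3 tick(4): ref=12.0000 raw=[15.0000 12.8000 15.0000 18.0000]
After op 4 tick(4): ref=16.0000 raw=[20.0000 17.6000 20.0000 24.0000]
After op 5 tick(8): ref=24.0000 raw=[30.0000 27.2000 30.0000 36.0000]
After op 6 tick(1): ref=25.0000 raw=[31.2500 28.4000 31.2500 37.5000]
Drift of clock 0 after op 6: 31.2500 - 25.0000 = 6.2500

Answer: 6.2500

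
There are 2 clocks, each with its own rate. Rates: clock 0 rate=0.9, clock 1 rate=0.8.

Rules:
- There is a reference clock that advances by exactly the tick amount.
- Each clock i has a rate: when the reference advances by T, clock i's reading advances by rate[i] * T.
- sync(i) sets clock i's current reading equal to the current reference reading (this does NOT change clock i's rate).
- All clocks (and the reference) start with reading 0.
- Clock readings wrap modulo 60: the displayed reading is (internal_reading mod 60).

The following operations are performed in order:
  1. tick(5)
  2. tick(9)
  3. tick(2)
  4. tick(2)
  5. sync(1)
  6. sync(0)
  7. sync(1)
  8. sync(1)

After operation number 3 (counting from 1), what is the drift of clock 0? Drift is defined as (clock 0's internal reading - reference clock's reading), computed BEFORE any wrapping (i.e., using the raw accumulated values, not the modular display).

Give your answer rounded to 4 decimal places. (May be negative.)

Answer: -1.6000

Derivation:
After op 1 tick(5): ref=5.0000 raw=[4.5000 4.0000]
After op 2 tick(9): ref=14.0000 raw=[12.6000 11.2000]
After op 3 tick(2): ref=16.0000 raw=[14.4000 12.8000]
Drift of clock 0 after op 3: 14.4000 - 16.0000 = -1.6000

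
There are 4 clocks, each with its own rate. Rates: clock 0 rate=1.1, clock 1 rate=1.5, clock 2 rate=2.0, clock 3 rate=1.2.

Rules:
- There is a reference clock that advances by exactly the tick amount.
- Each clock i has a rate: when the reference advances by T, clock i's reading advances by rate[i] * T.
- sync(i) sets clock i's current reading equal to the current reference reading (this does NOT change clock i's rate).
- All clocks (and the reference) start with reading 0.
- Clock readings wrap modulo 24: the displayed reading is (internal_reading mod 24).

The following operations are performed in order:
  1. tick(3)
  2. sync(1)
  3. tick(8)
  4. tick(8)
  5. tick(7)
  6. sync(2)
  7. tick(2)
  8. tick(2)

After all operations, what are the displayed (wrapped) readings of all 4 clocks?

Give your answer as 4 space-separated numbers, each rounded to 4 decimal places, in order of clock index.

After op 1 tick(3): ref=3.0000 raw=[3.3000 4.5000 6.0000 3.6000]
After op 2 sync(1): ref=3.0000 raw=[3.3000 3.0000 6.0000 3.6000]
After op 3 tick(8): ref=11.0000 raw=[12.1000 15.0000 22.0000 13.2000]
After op 4 tick(8): ref=19.0000 raw=[20.9000 27.0000 38.0000 22.8000]
After op 5 tick(7): ref=26.0000 raw=[28.6000 37.5000 52.0000 31.2000]
After op 6 sync(2): ref=26.0000 raw=[28.6000 37.5000 26.0000 31.2000]
After op 7 tick(2): ref=28.0000 raw=[30.8000 40.5000 30.0000 33.6000]
After op 8 tick(2): ref=30.0000 raw=[33.0000 43.5000 34.0000 36.0000]
Wrap final raw readings (mod 24): 33.0000 mod 24 = 9.0000; 43.5000 mod 24 = 19.5000; 34.0000 mod 24 = 10.0000; 36.0000 mod 24 = 12.0000

Answer: 9.0000 19.5000 10.0000 12.0000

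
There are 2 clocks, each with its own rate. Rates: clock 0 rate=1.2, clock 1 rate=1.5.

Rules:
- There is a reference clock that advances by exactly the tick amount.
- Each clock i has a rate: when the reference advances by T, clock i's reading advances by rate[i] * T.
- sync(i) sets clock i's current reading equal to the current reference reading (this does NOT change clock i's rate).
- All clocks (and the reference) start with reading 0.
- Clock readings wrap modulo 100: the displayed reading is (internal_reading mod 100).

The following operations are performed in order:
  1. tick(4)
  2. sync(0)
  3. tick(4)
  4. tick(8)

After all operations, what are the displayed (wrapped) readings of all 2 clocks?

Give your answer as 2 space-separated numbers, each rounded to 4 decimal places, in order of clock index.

After op 1 tick(4): ref=4.0000 raw=[4.8000 6.0000]
After op 2 sync(0): ref=4.0000 raw=[4.0000 6.0000]
After op 3 tick(4): ref=8.0000 raw=[8.8000 12.0000]
After op 4 tick(8): ref=16.0000 raw=[18.4000 24.0000]
Wrap final raw readings (mod 100): 18.4000 mod 100 = 18.4000; 24.0000 mod 100 = 24.0000

Answer: 18.4000 24.0000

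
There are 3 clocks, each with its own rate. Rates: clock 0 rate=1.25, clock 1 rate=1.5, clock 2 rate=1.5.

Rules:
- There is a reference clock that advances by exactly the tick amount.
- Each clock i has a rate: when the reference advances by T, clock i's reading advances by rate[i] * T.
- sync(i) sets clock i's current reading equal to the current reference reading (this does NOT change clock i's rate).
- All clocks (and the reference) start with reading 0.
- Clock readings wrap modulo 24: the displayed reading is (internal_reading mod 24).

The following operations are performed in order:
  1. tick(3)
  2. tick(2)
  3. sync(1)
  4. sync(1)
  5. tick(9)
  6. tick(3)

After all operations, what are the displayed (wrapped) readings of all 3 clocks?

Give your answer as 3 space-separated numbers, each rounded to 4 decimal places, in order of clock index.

Answer: 21.2500 23.0000 1.5000

Derivation:
After op 1 tick(3): ref=3.0000 raw=[3.7500 4.5000 4.5000]
After op 2 tick(2): ref=5.0000 raw=[6.2500 7.5000 7.5000]
After op 3 sync(1): ref=5.0000 raw=[6.2500 5.0000 7.5000]
After op 4 sync(1): ref=5.0000 raw=[6.2500 5.0000 7.5000]
After op 5 tick(9): ref=14.0000 raw=[17.5000 18.5000 21.0000]
After op 6 tick(3): ref=17.0000 raw=[21.2500 23.0000 25.5000]
Wrap final raw readings (mod 24): 21.2500 mod 24 = 21.2500; 23.0000 mod 24 = 23.0000; 25.5000 mod 24 = 1.5000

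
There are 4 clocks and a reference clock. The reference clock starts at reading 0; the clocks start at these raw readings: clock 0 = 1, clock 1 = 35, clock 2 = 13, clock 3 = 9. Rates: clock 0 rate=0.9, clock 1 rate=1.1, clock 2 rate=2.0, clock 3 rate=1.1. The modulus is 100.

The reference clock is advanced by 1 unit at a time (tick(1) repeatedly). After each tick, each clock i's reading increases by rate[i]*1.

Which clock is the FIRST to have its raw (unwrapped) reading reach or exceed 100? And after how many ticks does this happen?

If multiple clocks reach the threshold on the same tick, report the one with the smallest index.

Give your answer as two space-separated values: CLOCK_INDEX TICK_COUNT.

clock 0: start=1, rate=0.9, needs 100-1 = 99; ticks = ceil(99/0.9) = ceil(110.0000) = 110; reading at tick 110 = 1 + 0.9*110 = 100.0000
clock 1: start=35, rate=1.1, needs 100-35 = 65; ticks = ceil(65/1.1) = ceil(59.0909) = 60; reading at tick 60 = 35 + 1.1*60 = 101.0000
clock 2: start=13, rate=2.0, needs 100-13 = 87; ticks = ceil(87/2.0) = ceil(43.5000) = 44; reading at tick 44 = 13 + 2.0*44 = 101.0000
clock 3: start=9, rate=1.1, needs 100-9 = 91; ticks = ceil(91/1.1) = ceil(82.7273) = 83; reading at tick 83 = 9 + 1.1*83 = 100.3000
Minimum tick count = 44; winners = [2]; smallest index = 2

Answer: 2 44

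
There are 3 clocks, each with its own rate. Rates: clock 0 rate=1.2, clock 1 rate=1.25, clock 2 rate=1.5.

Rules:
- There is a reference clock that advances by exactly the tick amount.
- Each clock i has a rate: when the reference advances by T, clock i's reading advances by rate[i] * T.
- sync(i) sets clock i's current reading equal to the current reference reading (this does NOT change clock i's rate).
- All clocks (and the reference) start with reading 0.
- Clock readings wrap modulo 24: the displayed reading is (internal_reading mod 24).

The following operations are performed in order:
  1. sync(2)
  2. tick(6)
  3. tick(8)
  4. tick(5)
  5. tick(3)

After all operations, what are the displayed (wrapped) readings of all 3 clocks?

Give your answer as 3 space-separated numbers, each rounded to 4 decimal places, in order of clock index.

Answer: 2.4000 3.5000 9.0000

Derivation:
After op 1 sync(2): ref=0.0000 raw=[0.0000 0.0000 0.0000]
After op 2 tick(6): ref=6.0000 raw=[7.2000 7.5000 9.0000]
After op 3 tick(8): ref=14.0000 raw=[16.8000 17.5000 21.0000]
After op 4 tick(5): ref=19.0000 raw=[22.8000 23.7500 28.5000]
After op 5 tick(3): ref=22.0000 raw=[26.4000 27.5000 33.0000]
Wrap final raw readings (mod 24): 26.4000 mod 24 = 2.4000; 27.5000 mod 24 = 3.5000; 33.0000 mod 24 = 9.0000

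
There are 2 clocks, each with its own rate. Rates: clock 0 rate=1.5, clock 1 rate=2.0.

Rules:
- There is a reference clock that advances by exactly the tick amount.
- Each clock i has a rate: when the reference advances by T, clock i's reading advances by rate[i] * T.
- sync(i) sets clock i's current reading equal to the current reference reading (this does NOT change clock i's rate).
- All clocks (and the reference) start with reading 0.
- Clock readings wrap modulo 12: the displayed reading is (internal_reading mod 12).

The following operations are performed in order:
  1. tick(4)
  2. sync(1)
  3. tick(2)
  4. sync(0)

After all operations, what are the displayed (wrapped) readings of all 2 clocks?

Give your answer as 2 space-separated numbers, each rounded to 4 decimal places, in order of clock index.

After op 1 tick(4): ref=4.0000 raw=[6.0000 8.0000]
After op 2 sync(1): ref=4.0000 raw=[6.0000 4.0000]
After op 3 tick(2): ref=6.0000 raw=[9.0000 8.0000]
After op 4 sync(0): ref=6.0000 raw=[6.0000 8.0000]
Wrap final raw readings (mod 12): 6.0000 mod 12 = 6.0000; 8.0000 mod 12 = 8.0000

Answer: 6.0000 8.0000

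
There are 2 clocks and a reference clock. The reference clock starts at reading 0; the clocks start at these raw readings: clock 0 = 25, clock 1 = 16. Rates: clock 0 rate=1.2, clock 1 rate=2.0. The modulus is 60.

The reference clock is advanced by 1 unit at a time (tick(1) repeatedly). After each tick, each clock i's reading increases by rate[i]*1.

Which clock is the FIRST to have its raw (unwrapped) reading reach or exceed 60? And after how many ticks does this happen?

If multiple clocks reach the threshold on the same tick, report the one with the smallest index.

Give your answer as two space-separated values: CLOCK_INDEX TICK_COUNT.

clock 0: start=25, rate=1.2, needs 60-25 = 35; ticks = ceil(35/1.2) = ceil(29.1667) = 30; reading at tick 30 = 25 + 1.2*30 = 61.0000
clock 1: start=16, rate=2.0, needs 60-16 = 44; ticks = ceil(44/2.0) = ceil(22.0000) = 22; reading at tick 22 = 16 + 2.0*22 = 60.0000
Minimum tick count = 22; winners = [1]; smallest index = 1

Answer: 1 22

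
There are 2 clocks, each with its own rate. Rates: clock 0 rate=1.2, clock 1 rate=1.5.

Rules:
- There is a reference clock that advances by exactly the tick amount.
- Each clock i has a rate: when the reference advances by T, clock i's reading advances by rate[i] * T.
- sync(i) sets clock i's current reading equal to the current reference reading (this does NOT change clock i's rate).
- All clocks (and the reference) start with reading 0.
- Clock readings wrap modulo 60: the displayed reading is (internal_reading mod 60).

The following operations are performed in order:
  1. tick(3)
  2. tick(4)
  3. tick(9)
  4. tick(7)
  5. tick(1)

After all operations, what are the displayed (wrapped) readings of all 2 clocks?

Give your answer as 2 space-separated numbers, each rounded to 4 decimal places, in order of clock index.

Answer: 28.8000 36.0000

Derivation:
After op 1 tick(3): ref=3.0000 raw=[3.6000 4.5000]
After op 2 tick(4): ref=7.0000 raw=[8.4000 10.5000]
After op 3 tick(9): ref=16.0000 raw=[19.2000 24.0000]
After op 4 tick(7): ref=23.0000 raw=[27.6000 34.5000]
After op 5 tick(1): ref=24.0000 raw=[28.8000 36.0000]
Wrap final raw readings (mod 60): 28.8000 mod 60 = 28.8000; 36.0000 mod 60 = 36.0000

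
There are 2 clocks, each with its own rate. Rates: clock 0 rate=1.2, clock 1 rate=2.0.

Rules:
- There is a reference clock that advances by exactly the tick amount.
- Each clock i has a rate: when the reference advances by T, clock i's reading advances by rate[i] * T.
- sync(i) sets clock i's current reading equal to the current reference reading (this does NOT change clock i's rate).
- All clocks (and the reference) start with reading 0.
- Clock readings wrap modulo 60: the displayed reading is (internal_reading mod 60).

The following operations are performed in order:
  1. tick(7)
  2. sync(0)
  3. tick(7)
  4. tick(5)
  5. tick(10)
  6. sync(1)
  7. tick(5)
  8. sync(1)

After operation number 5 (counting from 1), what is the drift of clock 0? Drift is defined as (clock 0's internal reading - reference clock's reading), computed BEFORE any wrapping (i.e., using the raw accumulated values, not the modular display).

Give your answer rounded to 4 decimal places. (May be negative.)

Answer: 4.4000

Derivation:
After op 1 tick(7): ref=7.0000 raw=[8.4000 14.0000]
After op 2 sync(0): ref=7.0000 raw=[7.0000 14.0000]
After op 3 tick(7): ref=14.0000 raw=[15.4000 28.0000]
After op 4 tick(5): ref=19.0000 raw=[21.4000 38.0000]
After op 5 tick(10): ref=29.0000 raw=[33.4000 58.0000]
Drift of clock 0 after op 5: 33.4000 - 29.0000 = 4.4000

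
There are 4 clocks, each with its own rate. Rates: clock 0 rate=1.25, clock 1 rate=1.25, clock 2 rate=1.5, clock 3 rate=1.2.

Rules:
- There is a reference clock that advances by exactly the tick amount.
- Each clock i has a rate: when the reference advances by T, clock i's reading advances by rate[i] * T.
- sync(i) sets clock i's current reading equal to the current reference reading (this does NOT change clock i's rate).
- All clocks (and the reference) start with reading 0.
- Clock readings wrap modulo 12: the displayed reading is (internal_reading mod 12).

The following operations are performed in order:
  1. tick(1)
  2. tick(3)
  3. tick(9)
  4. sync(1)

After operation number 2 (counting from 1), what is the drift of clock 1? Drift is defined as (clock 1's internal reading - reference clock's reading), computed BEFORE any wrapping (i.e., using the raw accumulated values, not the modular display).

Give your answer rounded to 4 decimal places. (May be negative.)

Answer: 1.0000

Derivation:
After op 1 tick(1): ref=1.0000 raw=[1.2500 1.2500 1.5000 1.2000]
After op 2 tick(3): ref=4.0000 raw=[5.0000 5.0000 6.0000 4.8000]
Drift of clock 1 after op 2: 5.0000 - 4.0000 = 1.0000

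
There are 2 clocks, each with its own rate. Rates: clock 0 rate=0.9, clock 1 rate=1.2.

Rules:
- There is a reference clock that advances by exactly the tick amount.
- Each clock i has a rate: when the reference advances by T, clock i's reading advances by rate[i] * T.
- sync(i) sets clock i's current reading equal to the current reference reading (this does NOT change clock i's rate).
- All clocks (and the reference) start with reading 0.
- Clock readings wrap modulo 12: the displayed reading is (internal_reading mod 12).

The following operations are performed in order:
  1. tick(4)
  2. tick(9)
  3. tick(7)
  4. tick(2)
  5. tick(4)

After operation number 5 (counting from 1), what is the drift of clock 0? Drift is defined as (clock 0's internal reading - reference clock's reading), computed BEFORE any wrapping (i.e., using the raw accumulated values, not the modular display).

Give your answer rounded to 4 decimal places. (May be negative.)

After op 1 tick(4): ref=4.0000 raw=[3.6000 4.8000]
After op 2 tick(9): ref=13.0000 raw=[11.7000 15.6000]
After op 3 tick(7): ref=20.0000 raw=[18.0000 24.0000]
After op 4 tick(2): ref=22.0000 raw=[19.8000 26.4000]
After op 5 tick(4): ref=26.0000 raw=[23.4000 31.2000]
Drift of clock 0 after op 5: 23.4000 - 26.0000 = -2.6000

Answer: -2.6000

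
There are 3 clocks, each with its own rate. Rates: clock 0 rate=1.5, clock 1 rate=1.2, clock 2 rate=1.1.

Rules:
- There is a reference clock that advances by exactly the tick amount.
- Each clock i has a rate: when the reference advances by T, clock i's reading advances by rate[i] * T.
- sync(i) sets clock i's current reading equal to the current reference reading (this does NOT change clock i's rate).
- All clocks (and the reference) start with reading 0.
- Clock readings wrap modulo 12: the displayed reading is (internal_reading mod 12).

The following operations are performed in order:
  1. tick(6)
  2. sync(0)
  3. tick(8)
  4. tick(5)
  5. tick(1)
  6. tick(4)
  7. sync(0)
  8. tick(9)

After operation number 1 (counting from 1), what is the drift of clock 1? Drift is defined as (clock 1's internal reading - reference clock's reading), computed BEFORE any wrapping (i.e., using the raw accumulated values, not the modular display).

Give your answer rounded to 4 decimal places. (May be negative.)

After op 1 tick(6): ref=6.0000 raw=[9.0000 7.2000 6.6000]
Drift of clock 1 after op 1: 7.2000 - 6.0000 = 1.2000

Answer: 1.2000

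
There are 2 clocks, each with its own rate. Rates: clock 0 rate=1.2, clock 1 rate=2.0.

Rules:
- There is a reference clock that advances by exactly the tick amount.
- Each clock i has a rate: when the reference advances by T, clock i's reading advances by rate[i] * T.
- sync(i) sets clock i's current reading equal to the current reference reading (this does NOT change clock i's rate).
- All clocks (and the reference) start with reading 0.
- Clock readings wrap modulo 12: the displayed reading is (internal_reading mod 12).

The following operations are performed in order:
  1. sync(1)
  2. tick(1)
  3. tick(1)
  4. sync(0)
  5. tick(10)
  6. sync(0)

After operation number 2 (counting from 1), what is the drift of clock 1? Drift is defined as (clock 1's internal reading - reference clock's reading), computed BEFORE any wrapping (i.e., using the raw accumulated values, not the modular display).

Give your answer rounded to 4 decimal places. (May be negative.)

Answer: 1.0000

Derivation:
After op 1 sync(1): ref=0.0000 raw=[0.0000 0.0000]
After op 2 tick(1): ref=1.0000 raw=[1.2000 2.0000]
Drift of clock 1 after op 2: 2.0000 - 1.0000 = 1.0000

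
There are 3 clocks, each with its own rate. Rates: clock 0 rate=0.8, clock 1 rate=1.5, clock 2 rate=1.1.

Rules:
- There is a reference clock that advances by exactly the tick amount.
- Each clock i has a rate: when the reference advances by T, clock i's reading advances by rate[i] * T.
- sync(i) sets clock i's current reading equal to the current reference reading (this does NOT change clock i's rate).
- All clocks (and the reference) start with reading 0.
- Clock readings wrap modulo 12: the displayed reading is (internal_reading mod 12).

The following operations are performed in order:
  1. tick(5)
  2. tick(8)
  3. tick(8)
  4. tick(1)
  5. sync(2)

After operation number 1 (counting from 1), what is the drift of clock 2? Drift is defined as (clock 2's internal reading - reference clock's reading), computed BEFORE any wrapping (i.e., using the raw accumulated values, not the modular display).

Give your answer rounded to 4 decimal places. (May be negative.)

Answer: 0.5000

Derivation:
After op 1 tick(5): ref=5.0000 raw=[4.0000 7.5000 5.5000]
Drift of clock 2 after op 1: 5.5000 - 5.0000 = 0.5000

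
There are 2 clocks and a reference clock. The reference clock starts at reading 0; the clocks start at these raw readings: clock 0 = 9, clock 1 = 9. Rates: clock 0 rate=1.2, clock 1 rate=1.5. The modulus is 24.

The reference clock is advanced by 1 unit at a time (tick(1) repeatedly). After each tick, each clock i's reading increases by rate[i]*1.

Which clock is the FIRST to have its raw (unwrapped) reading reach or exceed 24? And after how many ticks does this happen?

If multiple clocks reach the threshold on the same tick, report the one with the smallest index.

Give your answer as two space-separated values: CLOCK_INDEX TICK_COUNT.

Answer: 1 10

Derivation:
clock 0: start=9, rate=1.2, needs 24-9 = 15; ticks = ceil(15/1.2) = ceil(12.5000) = 13; reading at tick 13 = 9 + 1.2*13 = 24.6000
clock 1: start=9, rate=1.5, needs 24-9 = 15; ticks = ceil(15/1.5) = ceil(10.0000) = 10; reading at tick 10 = 9 + 1.5*10 = 24.0000
Minimum tick count = 10; winners = [1]; smallest index = 1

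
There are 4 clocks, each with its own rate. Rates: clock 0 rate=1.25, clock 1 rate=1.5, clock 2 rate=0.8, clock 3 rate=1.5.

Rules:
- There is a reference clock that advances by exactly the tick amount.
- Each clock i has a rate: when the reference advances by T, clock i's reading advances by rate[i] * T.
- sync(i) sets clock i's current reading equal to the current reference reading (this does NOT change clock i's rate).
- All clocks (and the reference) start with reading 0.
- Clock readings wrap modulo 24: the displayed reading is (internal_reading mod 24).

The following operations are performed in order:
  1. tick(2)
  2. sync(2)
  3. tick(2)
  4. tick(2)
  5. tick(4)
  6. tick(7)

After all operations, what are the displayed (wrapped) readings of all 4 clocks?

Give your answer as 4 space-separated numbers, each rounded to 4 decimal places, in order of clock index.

After op 1 tick(2): ref=2.0000 raw=[2.5000 3.0000 1.6000 3.0000]
After op 2 sync(2): ref=2.0000 raw=[2.5000 3.0000 2.0000 3.0000]
After op 3 tick(2): ref=4.0000 raw=[5.0000 6.0000 3.6000 6.0000]
After op 4 tick(2): ref=6.0000 raw=[7.5000 9.0000 5.2000 9.0000]
After op 5 tick(4): ref=10.0000 raw=[12.5000 15.0000 8.4000 15.0000]
After op 6 tick(7): ref=17.0000 raw=[21.2500 25.5000 14.0000 25.5000]
Wrap final raw readings (mod 24): 21.2500 mod 24 = 21.2500; 25.5000 mod 24 = 1.5000; 14.0000 mod 24 = 14.0000; 25.5000 mod 24 = 1.5000

Answer: 21.2500 1.5000 14.0000 1.5000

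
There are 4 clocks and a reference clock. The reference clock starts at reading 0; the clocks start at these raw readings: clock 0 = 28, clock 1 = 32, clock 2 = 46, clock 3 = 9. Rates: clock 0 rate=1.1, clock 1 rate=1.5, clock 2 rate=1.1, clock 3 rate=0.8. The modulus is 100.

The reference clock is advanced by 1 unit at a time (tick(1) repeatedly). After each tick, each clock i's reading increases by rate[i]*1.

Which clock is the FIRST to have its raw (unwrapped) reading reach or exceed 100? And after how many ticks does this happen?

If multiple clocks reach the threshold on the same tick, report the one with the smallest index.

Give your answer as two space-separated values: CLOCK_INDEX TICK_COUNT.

clock 0: start=28, rate=1.1, needs 100-28 = 72; ticks = ceil(72/1.1) = ceil(65.4545) = 66; reading at tick 66 = 28 + 1.1*66 = 100.6000
clock 1: start=32, rate=1.5, needs 100-32 = 68; ticks = ceil(68/1.5) = ceil(45.3333) = 46; reading at tick 46 = 32 + 1.5*46 = 101.0000
clock 2: start=46, rate=1.1, needs 100-46 = 54; ticks = ceil(54/1.1) = ceil(49.0909) = 50; reading at tick 50 = 46 + 1.1*50 = 101.0000
clock 3: start=9, rate=0.8, needs 100-9 = 91; ticks = ceil(91/0.8) = ceil(113.7500) = 114; reading at tick 114 = 9 + 0.8*114 = 100.2000
Minimum tick count = 46; winners = [1]; smallest index = 1

Answer: 1 46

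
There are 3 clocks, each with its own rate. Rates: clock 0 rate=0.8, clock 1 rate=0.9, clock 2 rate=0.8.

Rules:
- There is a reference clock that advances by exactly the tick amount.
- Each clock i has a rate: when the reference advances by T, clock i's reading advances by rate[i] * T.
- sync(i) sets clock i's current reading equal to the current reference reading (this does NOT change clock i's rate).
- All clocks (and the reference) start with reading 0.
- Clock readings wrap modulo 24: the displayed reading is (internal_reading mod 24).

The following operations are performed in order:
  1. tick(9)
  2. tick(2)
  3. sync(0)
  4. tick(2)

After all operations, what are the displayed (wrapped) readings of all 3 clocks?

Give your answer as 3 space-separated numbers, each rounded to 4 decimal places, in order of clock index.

Answer: 12.6000 11.7000 10.4000

Derivation:
After op 1 tick(9): ref=9.0000 raw=[7.2000 8.1000 7.2000]
After op 2 tick(2): ref=11.0000 raw=[8.8000 9.9000 8.8000]
After op 3 sync(0): ref=11.0000 raw=[11.0000 9.9000 8.8000]
After op 4 tick(2): ref=13.0000 raw=[12.6000 11.7000 10.4000]
Wrap final raw readings (mod 24): 12.6000 mod 24 = 12.6000; 11.7000 mod 24 = 11.7000; 10.4000 mod 24 = 10.4000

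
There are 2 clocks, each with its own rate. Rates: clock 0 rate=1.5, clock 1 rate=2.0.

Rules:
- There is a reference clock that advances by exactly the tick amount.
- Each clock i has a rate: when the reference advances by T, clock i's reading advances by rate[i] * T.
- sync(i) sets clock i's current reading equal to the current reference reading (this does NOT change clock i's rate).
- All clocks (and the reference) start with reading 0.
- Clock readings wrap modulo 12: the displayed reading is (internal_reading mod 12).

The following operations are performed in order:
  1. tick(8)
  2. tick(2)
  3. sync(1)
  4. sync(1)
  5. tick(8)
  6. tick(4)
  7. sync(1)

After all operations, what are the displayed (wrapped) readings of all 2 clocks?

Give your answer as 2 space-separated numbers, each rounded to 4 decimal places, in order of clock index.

After op 1 tick(8): ref=8.0000 raw=[12.0000 16.0000]
After op 2 tick(2): ref=10.0000 raw=[15.0000 20.0000]
After op 3 sync(1): ref=10.0000 raw=[15.0000 10.0000]
After op 4 sync(1): ref=10.0000 raw=[15.0000 10.0000]
After op 5 tick(8): ref=18.0000 raw=[27.0000 26.0000]
After op 6 tick(4): ref=22.0000 raw=[33.0000 34.0000]
After op 7 sync(1): ref=22.0000 raw=[33.0000 22.0000]
Wrap final raw readings (mod 12): 33.0000 mod 12 = 9.0000; 22.0000 mod 12 = 10.0000

Answer: 9.0000 10.0000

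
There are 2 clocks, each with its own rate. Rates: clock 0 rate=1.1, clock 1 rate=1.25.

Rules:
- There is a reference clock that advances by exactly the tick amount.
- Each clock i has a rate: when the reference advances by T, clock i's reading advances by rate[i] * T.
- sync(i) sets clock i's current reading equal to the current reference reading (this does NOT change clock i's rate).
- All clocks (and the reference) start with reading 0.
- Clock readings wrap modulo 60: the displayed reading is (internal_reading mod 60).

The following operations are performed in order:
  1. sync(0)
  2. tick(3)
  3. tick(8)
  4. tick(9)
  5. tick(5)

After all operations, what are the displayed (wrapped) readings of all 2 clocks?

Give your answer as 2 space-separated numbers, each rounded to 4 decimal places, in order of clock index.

Answer: 27.5000 31.2500

Derivation:
After op 1 sync(0): ref=0.0000 raw=[0.0000 0.0000]
After op 2 tick(3): ref=3.0000 raw=[3.3000 3.7500]
After op 3 tick(8): ref=11.0000 raw=[12.1000 13.7500]
After op 4 tick(9): ref=20.0000 raw=[22.0000 25.0000]
After op 5 tick(5): ref=25.0000 raw=[27.5000 31.2500]
Wrap final raw readings (mod 60): 27.5000 mod 60 = 27.5000; 31.2500 mod 60 = 31.2500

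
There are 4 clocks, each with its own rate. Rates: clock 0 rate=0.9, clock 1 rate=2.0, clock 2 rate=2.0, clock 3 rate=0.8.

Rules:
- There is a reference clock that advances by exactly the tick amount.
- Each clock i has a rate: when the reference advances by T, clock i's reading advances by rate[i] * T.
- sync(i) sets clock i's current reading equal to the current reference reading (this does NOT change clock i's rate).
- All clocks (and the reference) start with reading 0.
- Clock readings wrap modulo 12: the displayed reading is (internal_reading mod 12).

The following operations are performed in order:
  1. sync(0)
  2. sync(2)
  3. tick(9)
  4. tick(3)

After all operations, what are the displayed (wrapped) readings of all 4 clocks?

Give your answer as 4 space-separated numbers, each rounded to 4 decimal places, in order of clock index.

After op 1 sync(0): ref=0.0000 raw=[0.0000 0.0000 0.0000 0.0000]
After op 2 sync(2): ref=0.0000 raw=[0.0000 0.0000 0.0000 0.0000]
After op 3 tick(9): ref=9.0000 raw=[8.1000 18.0000 18.0000 7.2000]
After op 4 tick(3): ref=12.0000 raw=[10.8000 24.0000 24.0000 9.6000]
Wrap final raw readings (mod 12): 10.8000 mod 12 = 10.8000; 24.0000 mod 12 = 0.0000; 24.0000 mod 12 = 0.0000; 9.6000 mod 12 = 9.6000

Answer: 10.8000 0.0000 0.0000 9.6000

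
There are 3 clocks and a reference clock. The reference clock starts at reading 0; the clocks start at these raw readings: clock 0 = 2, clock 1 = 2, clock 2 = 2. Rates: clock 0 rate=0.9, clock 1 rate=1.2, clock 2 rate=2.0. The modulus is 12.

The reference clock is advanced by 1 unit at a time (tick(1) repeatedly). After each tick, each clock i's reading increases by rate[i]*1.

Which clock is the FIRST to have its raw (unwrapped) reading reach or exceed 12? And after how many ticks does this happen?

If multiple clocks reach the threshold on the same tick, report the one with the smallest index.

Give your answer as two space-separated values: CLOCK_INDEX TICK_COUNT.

clock 0: start=2, rate=0.9, needs 12-2 = 10; ticks = ceil(10/0.9) = ceil(11.1111) = 12; reading at tick 12 = 2 + 0.9*12 = 12.8000
clock 1: start=2, rate=1.2, needs 12-2 = 10; ticks = ceil(10/1.2) = ceil(8.3333) = 9; reading at tick 9 = 2 + 1.2*9 = 12.8000
clock 2: start=2, rate=2.0, needs 12-2 = 10; ticks = ceil(10/2.0) = ceil(5.0000) = 5; reading at tick 5 = 2 + 2.0*5 = 12.0000
Minimum tick count = 5; winners = [2]; smallest index = 2

Answer: 2 5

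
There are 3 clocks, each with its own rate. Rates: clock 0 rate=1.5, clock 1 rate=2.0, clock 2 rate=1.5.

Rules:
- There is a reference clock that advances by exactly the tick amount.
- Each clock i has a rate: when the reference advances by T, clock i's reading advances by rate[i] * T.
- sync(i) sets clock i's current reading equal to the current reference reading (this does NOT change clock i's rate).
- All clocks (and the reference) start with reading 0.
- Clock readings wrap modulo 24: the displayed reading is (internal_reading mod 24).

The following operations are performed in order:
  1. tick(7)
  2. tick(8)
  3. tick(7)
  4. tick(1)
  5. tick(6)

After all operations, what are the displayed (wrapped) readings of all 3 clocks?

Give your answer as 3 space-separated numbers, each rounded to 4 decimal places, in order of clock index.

After op 1 tick(7): ref=7.0000 raw=[10.5000 14.0000 10.5000]
After op 2 tick(8): ref=15.0000 raw=[22.5000 30.0000 22.5000]
After op 3 tick(7): ref=22.0000 raw=[33.0000 44.0000 33.0000]
After op 4 tick(1): ref=23.0000 raw=[34.5000 46.0000 34.5000]
After op 5 tick(6): ref=29.0000 raw=[43.5000 58.0000 43.5000]
Wrap final raw readings (mod 24): 43.5000 mod 24 = 19.5000; 58.0000 mod 24 = 10.0000; 43.5000 mod 24 = 19.5000

Answer: 19.5000 10.0000 19.5000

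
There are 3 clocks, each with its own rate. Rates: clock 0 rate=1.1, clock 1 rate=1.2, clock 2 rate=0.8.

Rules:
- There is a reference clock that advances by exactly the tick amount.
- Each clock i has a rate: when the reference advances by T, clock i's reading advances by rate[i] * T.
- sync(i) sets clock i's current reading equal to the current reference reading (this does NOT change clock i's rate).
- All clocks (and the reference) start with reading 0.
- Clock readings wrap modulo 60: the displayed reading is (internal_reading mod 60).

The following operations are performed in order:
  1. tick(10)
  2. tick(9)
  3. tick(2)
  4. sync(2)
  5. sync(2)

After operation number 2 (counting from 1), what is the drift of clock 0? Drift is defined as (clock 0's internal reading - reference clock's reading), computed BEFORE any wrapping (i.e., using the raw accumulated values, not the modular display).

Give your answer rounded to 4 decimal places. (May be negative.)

Answer: 1.9000

Derivation:
After op 1 tick(10): ref=10.0000 raw=[11.0000 12.0000 8.0000]
After op 2 tick(9): ref=19.0000 raw=[20.9000 22.8000 15.2000]
Drift of clock 0 after op 2: 20.9000 - 19.0000 = 1.9000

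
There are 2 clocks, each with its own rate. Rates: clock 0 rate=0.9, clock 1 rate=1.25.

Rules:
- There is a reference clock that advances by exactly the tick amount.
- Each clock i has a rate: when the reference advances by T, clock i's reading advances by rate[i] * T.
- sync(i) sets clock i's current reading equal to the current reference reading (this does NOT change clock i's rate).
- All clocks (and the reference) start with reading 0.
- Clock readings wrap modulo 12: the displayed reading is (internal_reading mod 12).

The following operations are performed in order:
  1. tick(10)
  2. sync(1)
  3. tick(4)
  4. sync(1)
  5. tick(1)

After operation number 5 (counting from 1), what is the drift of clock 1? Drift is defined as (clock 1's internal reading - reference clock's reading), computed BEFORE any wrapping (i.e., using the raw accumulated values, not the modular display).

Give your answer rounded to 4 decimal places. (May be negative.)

After op 1 tick(10): ref=10.0000 raw=[9.0000 12.5000]
After op 2 sync(1): ref=10.0000 raw=[9.0000 10.0000]
After op 3 tick(4): ref=14.0000 raw=[12.6000 15.0000]
After op 4 sync(1): ref=14.0000 raw=[12.6000 14.0000]
After op 5 tick(1): ref=15.0000 raw=[13.5000 15.2500]
Drift of clock 1 after op 5: 15.2500 - 15.0000 = 0.2500

Answer: 0.2500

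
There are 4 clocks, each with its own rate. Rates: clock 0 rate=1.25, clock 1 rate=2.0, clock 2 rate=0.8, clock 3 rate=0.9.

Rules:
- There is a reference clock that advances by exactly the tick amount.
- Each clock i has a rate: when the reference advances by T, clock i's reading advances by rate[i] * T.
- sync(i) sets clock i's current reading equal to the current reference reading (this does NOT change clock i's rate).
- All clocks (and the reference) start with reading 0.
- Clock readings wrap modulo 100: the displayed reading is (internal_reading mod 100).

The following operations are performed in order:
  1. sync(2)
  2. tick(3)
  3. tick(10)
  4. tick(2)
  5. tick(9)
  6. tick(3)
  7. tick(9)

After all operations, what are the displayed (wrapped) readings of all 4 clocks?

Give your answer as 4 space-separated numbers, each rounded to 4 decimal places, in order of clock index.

After op 1 sync(2): ref=0.0000 raw=[0.0000 0.0000 0.0000 0.0000]
After op 2 tick(3): ref=3.0000 raw=[3.7500 6.0000 2.4000 2.7000]
After op 3 tick(10): ref=13.0000 raw=[16.2500 26.0000 10.4000 11.7000]
After op 4 tick(2): ref=15.0000 raw=[18.7500 30.0000 12.0000 13.5000]
After op 5 tick(9): ref=24.0000 raw=[30.0000 48.0000 19.2000 21.6000]
After op 6 tick(3): ref=27.0000 raw=[33.7500 54.0000 21.6000 24.3000]
After op 7 tick(9): ref=36.0000 raw=[45.0000 72.0000 28.8000 32.4000]
Wrap final raw readings (mod 100): 45.0000 mod 100 = 45.0000; 72.0000 mod 100 = 72.0000; 28.8000 mod 100 = 28.8000; 32.4000 mod 100 = 32.4000

Answer: 45.0000 72.0000 28.8000 32.4000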